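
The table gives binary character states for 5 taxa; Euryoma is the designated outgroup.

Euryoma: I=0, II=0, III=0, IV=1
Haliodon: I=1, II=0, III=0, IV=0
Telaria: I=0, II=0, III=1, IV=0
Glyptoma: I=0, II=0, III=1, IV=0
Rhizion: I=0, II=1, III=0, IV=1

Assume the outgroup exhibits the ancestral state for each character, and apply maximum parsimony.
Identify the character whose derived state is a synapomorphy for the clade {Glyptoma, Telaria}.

III

Character polarity is set by the outgroup: the derived state is whichever differs from the outgroup's state, so for IV the derived state is '0', and for the remaining characters it is '1'.
I: derived state '1' in Haliodon only — an autapomorphy, so it tells us nothing about relationships among taxa.
II: derived state '1' in Rhizion only — an autapomorphy, so it tells us nothing about relationships among taxa.
III: derived state '1' in Glyptoma and Telaria only — synapomorphy for {Glyptoma, Telaria}.
IV: derived state '0' in Glyptoma, Haliodon, and Telaria only — synapomorphy for {Glyptoma, Haliodon, Telaria}.
Most parsimonious ingroup topology: ((Haliodon,(Telaria,Glyptoma)),Rhizion).
The clade {Glyptoma, Telaria} is supported by III: its derived state '1' occurs in exactly those taxa and in no other taxon (including the outgroup).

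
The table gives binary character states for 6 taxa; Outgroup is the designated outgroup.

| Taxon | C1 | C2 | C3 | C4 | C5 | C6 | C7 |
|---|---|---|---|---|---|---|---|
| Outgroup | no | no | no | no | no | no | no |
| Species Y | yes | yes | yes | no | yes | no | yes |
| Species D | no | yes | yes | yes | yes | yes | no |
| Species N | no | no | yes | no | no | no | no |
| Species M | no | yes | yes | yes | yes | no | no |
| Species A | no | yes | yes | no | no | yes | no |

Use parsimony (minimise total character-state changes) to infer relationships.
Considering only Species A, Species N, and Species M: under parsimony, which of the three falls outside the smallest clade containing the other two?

The outgroup has state 'no' for every character, so 'yes' is the derived state throughout.
C1 (derived state 'yes') is unique to Species Y (autapomorphy; uninformative for grouping).
Only Species A, Species D, Species M, and Species Y show the derived state 'yes' for C2, supporting them as a clade.
C3 (derived state 'yes') is shared by all ingroup taxa — unites the whole ingroup.
C4: derived state 'yes' in Species D and Species M only — synapomorphy for {Species D, Species M}.
Only Species D, Species M, and Species Y show the derived state 'yes' for C5, supporting them as a clade.
C6 (state 'yes') occurs in Species A and Species D but conflicts with the nesting implied by the other characters — most parsimoniously interpreted as homoplasy.
C7: derived state 'yes' in Species Y only — an autapomorphy, so it tells us nothing about relationships among taxa.
Most parsimonious ingroup topology: (((Species Y,(Species D,Species M)),Species A),Species N).
Species M and Species A share a more recent common ancestor with each other than either does with Species N, so Species N is the least closely related of the three.

Species N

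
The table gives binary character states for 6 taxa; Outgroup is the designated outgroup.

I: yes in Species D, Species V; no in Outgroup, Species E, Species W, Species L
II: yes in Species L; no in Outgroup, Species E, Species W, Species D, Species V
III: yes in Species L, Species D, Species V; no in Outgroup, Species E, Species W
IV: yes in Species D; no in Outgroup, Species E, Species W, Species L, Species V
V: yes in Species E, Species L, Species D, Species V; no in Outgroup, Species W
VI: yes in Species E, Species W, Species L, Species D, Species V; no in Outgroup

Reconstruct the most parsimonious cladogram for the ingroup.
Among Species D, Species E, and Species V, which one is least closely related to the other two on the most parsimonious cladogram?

The outgroup has state 'no' for every character, so 'yes' is the derived state throughout.
I (derived state 'yes') is shared by Species D and Species V — a synapomorphy uniting that clade.
II (derived state 'yes') is unique to Species L (autapomorphy; uninformative for grouping).
Only Species D, Species L, and Species V show the derived state 'yes' for III, supporting them as a clade.
IV: derived state 'yes' in Species D only — an autapomorphy, so it tells us nothing about relationships among taxa.
V: derived state 'yes' in Species D, Species E, Species L, and Species V only — synapomorphy for {Species D, Species E, Species L, Species V}.
All ingroup taxa share the derived state 'yes' for VI; it defines the ingroup but does not resolve relationships within it.
Most parsimonious ingroup topology: ((Species E,(Species L,(Species D,Species V))),Species W).
Species D and Species V share a more recent common ancestor with each other than either does with Species E, so Species E is the least closely related of the three.

Species E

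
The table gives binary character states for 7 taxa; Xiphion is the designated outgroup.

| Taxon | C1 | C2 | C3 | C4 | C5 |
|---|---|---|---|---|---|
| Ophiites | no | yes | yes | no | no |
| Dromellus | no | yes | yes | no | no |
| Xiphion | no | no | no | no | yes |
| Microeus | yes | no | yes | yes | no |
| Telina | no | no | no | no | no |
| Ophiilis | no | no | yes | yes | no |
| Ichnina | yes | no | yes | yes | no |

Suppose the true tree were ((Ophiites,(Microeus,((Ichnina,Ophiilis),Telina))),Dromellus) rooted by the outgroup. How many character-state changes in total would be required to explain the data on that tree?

9

Map each character onto ((Ophiites,(Microeus,((Ichnina,Ophiilis),Telina))),Dromellus) (rooted by Xiphion) and count the minimum state changes it requires (Fitch parsimony):
C1: 2; C2: 2; C3: 2; C4: 2; C5: 1.
Total tree length = 9.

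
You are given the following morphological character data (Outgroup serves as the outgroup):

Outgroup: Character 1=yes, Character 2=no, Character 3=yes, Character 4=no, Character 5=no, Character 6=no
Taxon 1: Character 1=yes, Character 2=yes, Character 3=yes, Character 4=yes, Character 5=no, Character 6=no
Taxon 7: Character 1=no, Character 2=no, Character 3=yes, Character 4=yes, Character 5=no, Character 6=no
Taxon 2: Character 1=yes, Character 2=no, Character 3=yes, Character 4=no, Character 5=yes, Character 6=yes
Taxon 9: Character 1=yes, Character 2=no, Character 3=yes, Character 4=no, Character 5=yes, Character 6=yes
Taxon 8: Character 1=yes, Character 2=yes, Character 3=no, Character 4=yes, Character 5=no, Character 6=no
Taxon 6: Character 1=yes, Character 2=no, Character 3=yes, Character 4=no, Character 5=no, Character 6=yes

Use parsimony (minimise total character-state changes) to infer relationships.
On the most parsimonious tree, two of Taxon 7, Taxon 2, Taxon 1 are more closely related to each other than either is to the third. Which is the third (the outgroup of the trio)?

Character polarity is set by the outgroup: the derived state is whichever differs from the outgroup's state, so for Character 1, Character 3 the derived state is 'no', and for the remaining characters it is 'yes'.
Character 1 (derived state 'no') is unique to Taxon 7 (autapomorphy; uninformative for grouping).
Only Taxon 1 and Taxon 8 show the derived state 'yes' for Character 2, supporting them as a clade.
Character 3 (derived state 'no') is unique to Taxon 8 (autapomorphy; uninformative for grouping).
Only Taxon 1, Taxon 7, and Taxon 8 show the derived state 'yes' for Character 4, supporting them as a clade.
Only Taxon 2 and Taxon 9 show the derived state 'yes' for Character 5, supporting them as a clade.
Character 6: derived state 'yes' in Taxon 2, Taxon 6, and Taxon 9 only — synapomorphy for {Taxon 2, Taxon 6, Taxon 9}.
Most parsimonious ingroup topology: (((Taxon 1,Taxon 8),Taxon 7),((Taxon 2,Taxon 9),Taxon 6)).
Taxon 1 and Taxon 7 share a more recent common ancestor with each other than either does with Taxon 2, so Taxon 2 is the least closely related of the three.

Taxon 2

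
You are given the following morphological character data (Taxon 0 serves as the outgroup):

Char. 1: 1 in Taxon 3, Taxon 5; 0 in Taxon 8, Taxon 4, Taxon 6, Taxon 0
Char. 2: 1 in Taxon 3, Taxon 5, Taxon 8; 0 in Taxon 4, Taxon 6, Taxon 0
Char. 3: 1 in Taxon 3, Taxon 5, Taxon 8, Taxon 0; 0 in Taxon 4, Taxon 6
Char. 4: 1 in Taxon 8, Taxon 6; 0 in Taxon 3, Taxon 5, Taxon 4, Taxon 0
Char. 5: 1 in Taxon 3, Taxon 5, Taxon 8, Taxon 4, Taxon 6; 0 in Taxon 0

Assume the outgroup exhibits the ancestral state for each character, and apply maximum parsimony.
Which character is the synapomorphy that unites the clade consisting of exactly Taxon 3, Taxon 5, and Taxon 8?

Character polarity is set by the outgroup: the derived state is whichever differs from the outgroup's state, so for Char. 3 the derived state is '0', and for the remaining characters it is '1'.
Char. 1 (derived state '1') is shared by Taxon 3 and Taxon 5 — a synapomorphy uniting that clade.
Char. 2: derived state '1' in Taxon 3, Taxon 5, and Taxon 8 only — synapomorphy for {Taxon 3, Taxon 5, Taxon 8}.
Char. 3 (derived state '0') is shared by Taxon 4 and Taxon 6 — a synapomorphy uniting that clade.
Char. 4 groups Taxon 6 and Taxon 8, which is incompatible with the clades supported by the remaining characters; treating it as convergent (homoplasy) costs fewer steps than any alternative tree.
Char. 5 (derived state '1') is shared by all ingroup taxa — unites the whole ingroup.
Most parsimonious ingroup topology: (((Taxon 3,Taxon 5),Taxon 8),(Taxon 6,Taxon 4)).
The clade {Taxon 3, Taxon 5, Taxon 8} is supported by Char. 2: its derived state '1' occurs in exactly those taxa and in no other taxon (including the outgroup).

Char. 2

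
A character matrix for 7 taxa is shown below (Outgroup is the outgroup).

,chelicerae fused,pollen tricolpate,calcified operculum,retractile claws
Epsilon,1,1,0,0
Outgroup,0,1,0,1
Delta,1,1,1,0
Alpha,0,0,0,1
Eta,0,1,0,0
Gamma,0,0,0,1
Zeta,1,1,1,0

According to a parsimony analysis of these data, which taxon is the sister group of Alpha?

Gamma

Character polarity is set by the outgroup: the derived state is whichever differs from the outgroup's state, so for pollen tricolpate, retractile claws the derived state is '0', and for the remaining characters it is '1'.
chelicerae fused: derived state '1' in Delta, Epsilon, and Zeta only — synapomorphy for {Delta, Epsilon, Zeta}.
pollen tricolpate: derived state '0' in Alpha and Gamma only — synapomorphy for {Alpha, Gamma}.
calcified operculum: derived state '1' in Delta and Zeta only — synapomorphy for {Delta, Zeta}.
retractile claws: derived state '0' in Delta, Epsilon, Eta, and Zeta only — synapomorphy for {Delta, Epsilon, Eta, Zeta}.
Most parsimonious ingroup topology: ((((Delta,Zeta),Epsilon),Eta),(Gamma,Alpha)).
Alpha and Gamma form a cherry on this tree, so they are sister taxa.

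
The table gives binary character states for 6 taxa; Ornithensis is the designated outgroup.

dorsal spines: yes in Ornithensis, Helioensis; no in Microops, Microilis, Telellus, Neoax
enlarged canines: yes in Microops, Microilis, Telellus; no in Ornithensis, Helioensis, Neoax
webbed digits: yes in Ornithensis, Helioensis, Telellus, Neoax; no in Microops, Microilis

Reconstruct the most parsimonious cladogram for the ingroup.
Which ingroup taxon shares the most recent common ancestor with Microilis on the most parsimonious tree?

Character polarity is set by the outgroup: the derived state is whichever differs from the outgroup's state, so for dorsal spines, webbed digits the derived state is 'no', and for the remaining characters it is 'yes'.
dorsal spines: derived state 'no' in Microilis, Microops, Neoax, and Telellus only — synapomorphy for {Microilis, Microops, Neoax, Telellus}.
Only Microilis, Microops, and Telellus show the derived state 'yes' for enlarged canines, supporting them as a clade.
webbed digits: derived state 'no' in Microilis and Microops only — synapomorphy for {Microilis, Microops}.
Most parsimonious ingroup topology: ((((Microops,Microilis),Telellus),Neoax),Helioensis).
Microilis and Microops form a cherry on this tree, so they are sister taxa.

Microops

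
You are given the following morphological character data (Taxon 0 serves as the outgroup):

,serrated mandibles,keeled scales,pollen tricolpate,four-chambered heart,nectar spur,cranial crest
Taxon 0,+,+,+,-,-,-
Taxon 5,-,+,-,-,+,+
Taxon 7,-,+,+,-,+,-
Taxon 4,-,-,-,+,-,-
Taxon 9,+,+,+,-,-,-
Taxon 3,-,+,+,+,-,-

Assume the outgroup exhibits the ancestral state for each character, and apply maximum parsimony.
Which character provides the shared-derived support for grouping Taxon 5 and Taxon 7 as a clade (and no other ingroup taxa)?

nectar spur

Character polarity is set by the outgroup: the derived state is whichever differs from the outgroup's state, so for serrated mandibles, keeled scales, pollen tricolpate the derived state is '-', and for the remaining characters it is '+'.
Only Taxon 3, Taxon 4, Taxon 5, and Taxon 7 show the derived state '-' for serrated mandibles, supporting them as a clade.
keeled scales: derived state '-' in Taxon 4 only — an autapomorphy, so it tells us nothing about relationships among taxa.
pollen tricolpate groups Taxon 4 and Taxon 5, which is incompatible with the clades supported by the remaining characters; treating it as convergent (homoplasy) costs fewer steps than any alternative tree.
four-chambered heart: derived state '+' in Taxon 3 and Taxon 4 only — synapomorphy for {Taxon 3, Taxon 4}.
nectar spur (derived state '+') is shared by Taxon 5 and Taxon 7 — a synapomorphy uniting that clade.
cranial crest (derived state '+') is unique to Taxon 5 (autapomorphy; uninformative for grouping).
Most parsimonious ingroup topology: (((Taxon 5,Taxon 7),(Taxon 4,Taxon 3)),Taxon 9).
The clade {Taxon 5, Taxon 7} is supported by nectar spur: its derived state '+' occurs in exactly those taxa and in no other taxon (including the outgroup).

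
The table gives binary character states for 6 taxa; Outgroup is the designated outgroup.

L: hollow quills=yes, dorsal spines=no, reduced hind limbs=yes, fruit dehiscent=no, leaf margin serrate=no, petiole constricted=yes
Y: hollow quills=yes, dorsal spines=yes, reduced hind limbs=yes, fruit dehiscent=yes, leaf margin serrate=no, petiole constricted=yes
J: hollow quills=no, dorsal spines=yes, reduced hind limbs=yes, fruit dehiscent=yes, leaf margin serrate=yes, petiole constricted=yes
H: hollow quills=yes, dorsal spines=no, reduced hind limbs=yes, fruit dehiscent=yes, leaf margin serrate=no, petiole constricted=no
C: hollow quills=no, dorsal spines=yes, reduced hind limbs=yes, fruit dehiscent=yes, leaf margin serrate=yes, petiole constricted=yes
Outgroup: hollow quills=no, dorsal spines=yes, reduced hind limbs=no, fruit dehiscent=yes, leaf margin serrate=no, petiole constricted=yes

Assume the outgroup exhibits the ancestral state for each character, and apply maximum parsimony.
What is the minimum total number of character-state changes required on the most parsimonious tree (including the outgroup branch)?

Character polarity is set by the outgroup: the derived state is whichever differs from the outgroup's state, so for dorsal spines, fruit dehiscent, petiole constricted the derived state is 'no', and for the remaining characters it is 'yes'.
hollow quills (derived state 'yes') is shared by H, L, and Y — a synapomorphy uniting that clade.
dorsal spines: derived state 'no' in H and L only — synapomorphy for {H, L}.
reduced hind limbs (derived state 'yes') is shared by all ingroup taxa — unites the whole ingroup.
fruit dehiscent: derived state 'no' in L only — an autapomorphy, so it tells us nothing about relationships among taxa.
leaf margin serrate (derived state 'yes') is shared by C and J — a synapomorphy uniting that clade.
petiole constricted: derived state 'no' in H only — an autapomorphy, so it tells us nothing about relationships among taxa.
Most parsimonious ingroup topology: ((Y,(H,L)),(J,C)).
Changes per character on this tree: hollow quills: 1; dorsal spines: 1; reduced hind limbs: 1; fruit dehiscent: 1; leaf margin serrate: 1; petiole constricted: 1.
Total = 6.

6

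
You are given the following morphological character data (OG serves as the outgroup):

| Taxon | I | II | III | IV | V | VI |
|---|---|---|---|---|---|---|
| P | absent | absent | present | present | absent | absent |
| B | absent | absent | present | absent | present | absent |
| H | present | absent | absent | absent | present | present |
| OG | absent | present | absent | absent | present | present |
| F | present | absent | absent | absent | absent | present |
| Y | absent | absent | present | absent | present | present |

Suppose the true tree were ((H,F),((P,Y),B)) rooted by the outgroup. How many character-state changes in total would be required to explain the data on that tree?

8

Map each character onto ((H,F),((P,Y),B)) (rooted by OG) and count the minimum state changes it requires (Fitch parsimony):
I: 1; II: 1; III: 1; IV: 1; V: 2; VI: 2.
Total tree length = 8.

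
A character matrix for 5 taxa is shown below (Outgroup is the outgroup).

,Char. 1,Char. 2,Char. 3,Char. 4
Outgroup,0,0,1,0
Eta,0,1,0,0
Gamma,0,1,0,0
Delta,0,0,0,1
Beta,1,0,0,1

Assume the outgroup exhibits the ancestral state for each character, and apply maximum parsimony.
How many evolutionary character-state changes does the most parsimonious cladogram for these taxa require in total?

Character polarity is set by the outgroup: the derived state is whichever differs from the outgroup's state, so for Char. 3 the derived state is '0', and for the remaining characters it is '1'.
Char. 1 (derived state '1') is unique to Beta (autapomorphy; uninformative for grouping).
Char. 2: derived state '1' in Eta and Gamma only — synapomorphy for {Eta, Gamma}.
Char. 3 (derived state '0') is shared by all ingroup taxa — unites the whole ingroup.
Char. 4 (derived state '1') is shared by Beta and Delta — a synapomorphy uniting that clade.
Most parsimonious ingroup topology: ((Eta,Gamma),(Delta,Beta)).
Changes per character on this tree: Char. 1: 1; Char. 2: 1; Char. 3: 1; Char. 4: 1.
Total = 4.

4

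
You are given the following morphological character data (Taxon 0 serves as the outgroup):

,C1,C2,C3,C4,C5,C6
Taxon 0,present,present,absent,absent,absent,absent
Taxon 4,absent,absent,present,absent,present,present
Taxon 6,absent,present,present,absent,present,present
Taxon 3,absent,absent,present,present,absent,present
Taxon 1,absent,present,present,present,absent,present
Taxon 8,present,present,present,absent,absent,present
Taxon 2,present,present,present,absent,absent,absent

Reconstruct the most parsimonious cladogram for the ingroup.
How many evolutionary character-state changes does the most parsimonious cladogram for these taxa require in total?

Character polarity is set by the outgroup: the derived state is whichever differs from the outgroup's state, so for C1, C2 the derived state is 'absent', and for the remaining characters it is 'present'.
C1 (derived state 'absent') is shared by Taxon 1, Taxon 3, Taxon 4, and Taxon 6 — a synapomorphy uniting that clade.
C2 groups Taxon 3 and Taxon 4, which is incompatible with the clades supported by the remaining characters; treating it as convergent (homoplasy) costs fewer steps than any alternative tree.
All ingroup taxa share the derived state 'present' for C3; it defines the ingroup but does not resolve relationships within it.
C4: derived state 'present' in Taxon 1 and Taxon 3 only — synapomorphy for {Taxon 1, Taxon 3}.
C5: derived state 'present' in Taxon 4 and Taxon 6 only — synapomorphy for {Taxon 4, Taxon 6}.
C6: derived state 'present' in Taxon 1, Taxon 3, Taxon 4, Taxon 6, and Taxon 8 only — synapomorphy for {Taxon 1, Taxon 3, Taxon 4, Taxon 6, Taxon 8}.
Most parsimonious ingroup topology: ((((Taxon 4,Taxon 6),(Taxon 3,Taxon 1)),Taxon 8),Taxon 2).
Changes per character on this tree: C1: 1; C2: 2; C3: 1; C4: 1; C5: 1; C6: 1.
Total = 7.

7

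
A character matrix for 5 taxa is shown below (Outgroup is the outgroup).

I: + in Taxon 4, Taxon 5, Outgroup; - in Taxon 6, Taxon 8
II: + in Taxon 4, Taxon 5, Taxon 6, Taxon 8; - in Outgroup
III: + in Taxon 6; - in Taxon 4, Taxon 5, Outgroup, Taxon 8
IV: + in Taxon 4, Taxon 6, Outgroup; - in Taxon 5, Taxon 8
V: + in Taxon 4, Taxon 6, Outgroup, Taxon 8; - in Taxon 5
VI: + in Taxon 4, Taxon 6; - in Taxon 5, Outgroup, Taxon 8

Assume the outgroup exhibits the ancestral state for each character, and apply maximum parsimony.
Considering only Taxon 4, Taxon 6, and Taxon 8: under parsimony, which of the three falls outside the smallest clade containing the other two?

Character polarity is set by the outgroup: the derived state is whichever differs from the outgroup's state, so for I, IV, V the derived state is '-', and for the remaining characters it is '+'.
I groups Taxon 6 and Taxon 8, which is incompatible with the clades supported by the remaining characters; treating it as convergent (homoplasy) costs fewer steps than any alternative tree.
II (derived state '+') is shared by all ingroup taxa — unites the whole ingroup.
III: derived state '+' in Taxon 6 only — an autapomorphy, so it tells us nothing about relationships among taxa.
Only Taxon 5 and Taxon 8 show the derived state '-' for IV, supporting them as a clade.
V (derived state '-') is unique to Taxon 5 (autapomorphy; uninformative for grouping).
Only Taxon 4 and Taxon 6 show the derived state '+' for VI, supporting them as a clade.
Most parsimonious ingroup topology: ((Taxon 8,Taxon 5),(Taxon 4,Taxon 6)).
Taxon 6 and Taxon 4 share a more recent common ancestor with each other than either does with Taxon 8, so Taxon 8 is the least closely related of the three.

Taxon 8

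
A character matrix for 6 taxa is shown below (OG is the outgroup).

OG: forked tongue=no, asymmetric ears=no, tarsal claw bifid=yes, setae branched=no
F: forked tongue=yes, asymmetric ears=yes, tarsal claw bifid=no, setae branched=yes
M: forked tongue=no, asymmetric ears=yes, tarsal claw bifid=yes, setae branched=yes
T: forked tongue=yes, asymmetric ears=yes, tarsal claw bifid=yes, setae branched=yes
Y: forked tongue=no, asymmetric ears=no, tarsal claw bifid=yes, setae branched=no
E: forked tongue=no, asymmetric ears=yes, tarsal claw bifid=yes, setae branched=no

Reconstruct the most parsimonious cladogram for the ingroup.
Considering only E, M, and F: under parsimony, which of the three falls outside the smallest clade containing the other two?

E

Character polarity is set by the outgroup: the derived state is whichever differs from the outgroup's state, so for tarsal claw bifid the derived state is 'no', and for the remaining characters it is 'yes'.
Only F and T show the derived state 'yes' for forked tongue, supporting them as a clade.
asymmetric ears (derived state 'yes') is shared by E, F, M, and T — a synapomorphy uniting that clade.
tarsal claw bifid: derived state 'no' in F only — an autapomorphy, so it tells us nothing about relationships among taxa.
setae branched (derived state 'yes') is shared by F, M, and T — a synapomorphy uniting that clade.
Most parsimonious ingroup topology: ((((F,T),M),E),Y).
F and M share a more recent common ancestor with each other than either does with E, so E is the least closely related of the three.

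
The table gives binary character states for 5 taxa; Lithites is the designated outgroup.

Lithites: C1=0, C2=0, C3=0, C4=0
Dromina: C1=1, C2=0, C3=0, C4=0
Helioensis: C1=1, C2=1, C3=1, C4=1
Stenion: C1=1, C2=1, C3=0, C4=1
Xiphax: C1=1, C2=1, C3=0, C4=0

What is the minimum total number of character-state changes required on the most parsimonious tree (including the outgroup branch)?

The outgroup has state '0' for every character, so '1' is the derived state throughout.
All ingroup taxa share the derived state '1' for C1; it defines the ingroup but does not resolve relationships within it.
C2 (derived state '1') is shared by Helioensis, Stenion, and Xiphax — a synapomorphy uniting that clade.
C3 (derived state '1') is unique to Helioensis (autapomorphy; uninformative for grouping).
C4 (derived state '1') is shared by Helioensis and Stenion — a synapomorphy uniting that clade.
Most parsimonious ingroup topology: (Dromina,((Helioensis,Stenion),Xiphax)).
Changes per character on this tree: C1: 1; C2: 1; C3: 1; C4: 1.
Total = 4.

4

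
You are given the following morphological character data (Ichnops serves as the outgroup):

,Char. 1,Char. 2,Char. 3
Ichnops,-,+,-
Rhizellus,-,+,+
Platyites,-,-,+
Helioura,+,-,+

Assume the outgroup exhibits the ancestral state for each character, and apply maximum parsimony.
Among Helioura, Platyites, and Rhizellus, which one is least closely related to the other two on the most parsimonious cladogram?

Rhizellus

Character polarity is set by the outgroup: the derived state is whichever differs from the outgroup's state, so for Char. 2 the derived state is '-', and for the remaining characters it is '+'.
Char. 1 (derived state '+') is unique to Helioura (autapomorphy; uninformative for grouping).
Only Helioura and Platyites show the derived state '-' for Char. 2, supporting them as a clade.
Char. 3 (derived state '+') is shared by all ingroup taxa — unites the whole ingroup.
Most parsimonious ingroup topology: (Rhizellus,(Platyites,Helioura)).
Platyites and Helioura share a more recent common ancestor with each other than either does with Rhizellus, so Rhizellus is the least closely related of the three.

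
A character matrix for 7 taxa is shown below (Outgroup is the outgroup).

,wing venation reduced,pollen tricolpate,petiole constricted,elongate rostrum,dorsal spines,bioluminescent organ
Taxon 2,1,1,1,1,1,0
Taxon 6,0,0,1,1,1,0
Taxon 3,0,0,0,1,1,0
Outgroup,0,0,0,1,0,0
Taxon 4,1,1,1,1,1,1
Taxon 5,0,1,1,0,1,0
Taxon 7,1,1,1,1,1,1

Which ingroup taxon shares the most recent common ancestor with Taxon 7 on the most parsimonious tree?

Character polarity is set by the outgroup: the derived state is whichever differs from the outgroup's state, so for elongate rostrum the derived state is '0', and for the remaining characters it is '1'.
wing venation reduced (derived state '1') is shared by Taxon 2, Taxon 4, and Taxon 7 — a synapomorphy uniting that clade.
Only Taxon 2, Taxon 4, Taxon 5, and Taxon 7 show the derived state '1' for pollen tricolpate, supporting them as a clade.
Only Taxon 2, Taxon 4, Taxon 5, Taxon 6, and Taxon 7 show the derived state '1' for petiole constricted, supporting them as a clade.
elongate rostrum (derived state '0') is unique to Taxon 5 (autapomorphy; uninformative for grouping).
All ingroup taxa share the derived state '1' for dorsal spines; it defines the ingroup but does not resolve relationships within it.
bioluminescent organ: derived state '1' in Taxon 4 and Taxon 7 only — synapomorphy for {Taxon 4, Taxon 7}.
Most parsimonious ingroup topology: (Taxon 3,(Taxon 6,(((Taxon 4,Taxon 7),Taxon 2),Taxon 5))).
Taxon 7 and Taxon 4 form a cherry on this tree, so they are sister taxa.

Taxon 4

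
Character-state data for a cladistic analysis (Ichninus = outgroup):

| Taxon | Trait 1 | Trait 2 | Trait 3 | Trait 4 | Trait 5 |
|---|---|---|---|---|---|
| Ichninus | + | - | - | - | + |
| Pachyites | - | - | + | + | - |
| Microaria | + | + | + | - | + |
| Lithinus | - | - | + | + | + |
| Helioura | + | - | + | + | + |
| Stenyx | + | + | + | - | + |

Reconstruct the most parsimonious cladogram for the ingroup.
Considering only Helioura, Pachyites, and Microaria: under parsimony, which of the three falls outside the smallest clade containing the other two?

Character polarity is set by the outgroup: the derived state is whichever differs from the outgroup's state, so for Trait 1, Trait 5 the derived state is '-', and for the remaining characters it is '+'.
Only Lithinus and Pachyites show the derived state '-' for Trait 1, supporting them as a clade.
Trait 2: derived state '+' in Microaria and Stenyx only — synapomorphy for {Microaria, Stenyx}.
All ingroup taxa share the derived state '+' for Trait 3; it defines the ingroup but does not resolve relationships within it.
Trait 4 (derived state '+') is shared by Helioura, Lithinus, and Pachyites — a synapomorphy uniting that clade.
Trait 5: derived state '-' in Pachyites only — an autapomorphy, so it tells us nothing about relationships among taxa.
Most parsimonious ingroup topology: (((Pachyites,Lithinus),Helioura),(Microaria,Stenyx)).
Pachyites and Helioura share a more recent common ancestor with each other than either does with Microaria, so Microaria is the least closely related of the three.

Microaria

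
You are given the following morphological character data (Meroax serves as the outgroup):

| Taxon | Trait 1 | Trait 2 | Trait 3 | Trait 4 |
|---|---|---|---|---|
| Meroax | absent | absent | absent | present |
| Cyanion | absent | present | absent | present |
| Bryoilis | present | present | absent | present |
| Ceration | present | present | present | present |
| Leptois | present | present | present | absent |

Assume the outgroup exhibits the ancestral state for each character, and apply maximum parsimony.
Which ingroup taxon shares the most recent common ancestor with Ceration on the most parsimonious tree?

Character polarity is set by the outgroup: the derived state is whichever differs from the outgroup's state, so for Trait 4 the derived state is 'absent', and for the remaining characters it is 'present'.
Trait 1: derived state 'present' in Bryoilis, Ceration, and Leptois only — synapomorphy for {Bryoilis, Ceration, Leptois}.
All ingroup taxa share the derived state 'present' for Trait 2; it defines the ingroup but does not resolve relationships within it.
Trait 3 (derived state 'present') is shared by Ceration and Leptois — a synapomorphy uniting that clade.
Trait 4 (derived state 'absent') is unique to Leptois (autapomorphy; uninformative for grouping).
Most parsimonious ingroup topology: (Cyanion,(Bryoilis,(Ceration,Leptois))).
Ceration and Leptois form a cherry on this tree, so they are sister taxa.

Leptois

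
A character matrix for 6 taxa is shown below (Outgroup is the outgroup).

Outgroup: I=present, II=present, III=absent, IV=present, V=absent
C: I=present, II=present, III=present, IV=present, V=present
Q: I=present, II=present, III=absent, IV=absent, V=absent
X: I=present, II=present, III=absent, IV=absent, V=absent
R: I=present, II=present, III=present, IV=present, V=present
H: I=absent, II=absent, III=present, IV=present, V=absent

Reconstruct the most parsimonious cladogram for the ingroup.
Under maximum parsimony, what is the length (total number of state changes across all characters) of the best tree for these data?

Character polarity is set by the outgroup: the derived state is whichever differs from the outgroup's state, so for I, II, IV the derived state is 'absent', and for the remaining characters it is 'present'.
I (derived state 'absent') is unique to H (autapomorphy; uninformative for grouping).
II (derived state 'absent') is unique to H (autapomorphy; uninformative for grouping).
Only C, H, and R show the derived state 'present' for III, supporting them as a clade.
IV: derived state 'absent' in Q and X only — synapomorphy for {Q, X}.
V: derived state 'present' in C and R only — synapomorphy for {C, R}.
Most parsimonious ingroup topology: (((C,R),H),(Q,X)).
Changes per character on this tree: I: 1; II: 1; III: 1; IV: 1; V: 1.
Total = 5.

5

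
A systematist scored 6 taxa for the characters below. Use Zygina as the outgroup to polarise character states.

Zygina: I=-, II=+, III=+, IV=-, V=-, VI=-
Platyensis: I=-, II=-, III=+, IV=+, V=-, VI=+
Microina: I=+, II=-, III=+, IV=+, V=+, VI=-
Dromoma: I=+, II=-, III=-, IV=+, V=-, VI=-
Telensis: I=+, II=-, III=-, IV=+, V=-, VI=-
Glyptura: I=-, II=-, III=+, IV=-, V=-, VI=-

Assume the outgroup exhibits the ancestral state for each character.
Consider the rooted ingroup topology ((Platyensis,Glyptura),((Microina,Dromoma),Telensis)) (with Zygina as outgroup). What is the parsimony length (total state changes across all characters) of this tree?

Map each character onto ((Platyensis,Glyptura),((Microina,Dromoma),Telensis)) (rooted by Zygina) and count the minimum state changes it requires (Fitch parsimony):
I: 1; II: 1; III: 2; IV: 2; V: 1; VI: 1.
Total tree length = 8.

8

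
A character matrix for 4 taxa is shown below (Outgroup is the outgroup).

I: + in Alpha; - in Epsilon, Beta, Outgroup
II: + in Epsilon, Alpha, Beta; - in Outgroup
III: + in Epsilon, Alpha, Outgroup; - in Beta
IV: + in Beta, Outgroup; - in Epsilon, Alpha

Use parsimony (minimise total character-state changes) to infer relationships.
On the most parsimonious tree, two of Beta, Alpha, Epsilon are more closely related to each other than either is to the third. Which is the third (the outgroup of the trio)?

Beta

Character polarity is set by the outgroup: the derived state is whichever differs from the outgroup's state, so for III, IV the derived state is '-', and for the remaining characters it is '+'.
I (derived state '+') is unique to Alpha (autapomorphy; uninformative for grouping).
All ingroup taxa share the derived state '+' for II; it defines the ingroup but does not resolve relationships within it.
III: derived state '-' in Beta only — an autapomorphy, so it tells us nothing about relationships among taxa.
Only Alpha and Epsilon show the derived state '-' for IV, supporting them as a clade.
Most parsimonious ingroup topology: ((Alpha,Epsilon),Beta).
Epsilon and Alpha share a more recent common ancestor with each other than either does with Beta, so Beta is the least closely related of the three.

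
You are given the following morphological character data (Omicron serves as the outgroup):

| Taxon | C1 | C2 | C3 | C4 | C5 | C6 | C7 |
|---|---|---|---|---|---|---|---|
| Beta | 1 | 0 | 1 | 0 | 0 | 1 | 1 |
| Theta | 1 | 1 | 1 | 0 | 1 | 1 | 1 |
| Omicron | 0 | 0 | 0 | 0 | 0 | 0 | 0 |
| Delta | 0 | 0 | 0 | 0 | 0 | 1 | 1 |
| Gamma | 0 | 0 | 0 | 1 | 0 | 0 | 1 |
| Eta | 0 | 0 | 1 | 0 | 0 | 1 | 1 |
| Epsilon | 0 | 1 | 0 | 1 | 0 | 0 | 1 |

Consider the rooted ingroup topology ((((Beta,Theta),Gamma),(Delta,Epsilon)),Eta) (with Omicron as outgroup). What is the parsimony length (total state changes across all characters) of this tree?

12

Map each character onto ((((Beta,Theta),Gamma),(Delta,Epsilon)),Eta) (rooted by Omicron) and count the minimum state changes it requires (Fitch parsimony):
C1: 1; C2: 2; C3: 2; C4: 2; C5: 1; C6: 3; C7: 1.
Total tree length = 12.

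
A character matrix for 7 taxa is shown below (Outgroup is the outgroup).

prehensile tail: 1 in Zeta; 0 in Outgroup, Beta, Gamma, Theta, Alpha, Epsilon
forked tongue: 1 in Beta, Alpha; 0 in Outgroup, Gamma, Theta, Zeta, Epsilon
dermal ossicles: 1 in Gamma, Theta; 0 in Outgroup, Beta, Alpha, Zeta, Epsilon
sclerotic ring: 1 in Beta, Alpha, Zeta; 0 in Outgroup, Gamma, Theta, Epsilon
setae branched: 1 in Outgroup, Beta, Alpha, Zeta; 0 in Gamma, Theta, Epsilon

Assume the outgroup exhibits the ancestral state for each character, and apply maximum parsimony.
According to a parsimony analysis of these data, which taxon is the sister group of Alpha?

Character polarity is set by the outgroup: the derived state is whichever differs from the outgroup's state, so for setae branched the derived state is '0', and for the remaining characters it is '1'.
prehensile tail: derived state '1' in Zeta only — an autapomorphy, so it tells us nothing about relationships among taxa.
forked tongue: derived state '1' in Alpha and Beta only — synapomorphy for {Alpha, Beta}.
Only Gamma and Theta show the derived state '1' for dermal ossicles, supporting them as a clade.
sclerotic ring: derived state '1' in Alpha, Beta, and Zeta only — synapomorphy for {Alpha, Beta, Zeta}.
setae branched (derived state '0') is shared by Epsilon, Gamma, and Theta — a synapomorphy uniting that clade.
Most parsimonious ingroup topology: (((Beta,Alpha),Zeta),((Gamma,Theta),Epsilon)).
Alpha and Beta form a cherry on this tree, so they are sister taxa.

Beta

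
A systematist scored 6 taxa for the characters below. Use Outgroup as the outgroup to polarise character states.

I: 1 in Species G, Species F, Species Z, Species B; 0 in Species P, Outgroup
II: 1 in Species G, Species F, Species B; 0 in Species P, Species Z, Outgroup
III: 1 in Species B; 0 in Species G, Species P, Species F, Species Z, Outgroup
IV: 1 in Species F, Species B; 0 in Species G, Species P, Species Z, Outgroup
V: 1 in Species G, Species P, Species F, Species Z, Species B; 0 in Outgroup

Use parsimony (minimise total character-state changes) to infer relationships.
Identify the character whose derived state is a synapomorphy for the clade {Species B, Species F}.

The outgroup has state '0' for every character, so '1' is the derived state throughout.
I (derived state '1') is shared by Species B, Species F, Species G, and Species Z — a synapomorphy uniting that clade.
II (derived state '1') is shared by Species B, Species F, and Species G — a synapomorphy uniting that clade.
III (derived state '1') is unique to Species B (autapomorphy; uninformative for grouping).
IV (derived state '1') is shared by Species B and Species F — a synapomorphy uniting that clade.
All ingroup taxa share the derived state '1' for V; it defines the ingroup but does not resolve relationships within it.
Most parsimonious ingroup topology: (((Species G,(Species B,Species F)),Species Z),Species P).
The clade {Species B, Species F} is supported by IV: its derived state '1' occurs in exactly those taxa and in no other taxon (including the outgroup).

IV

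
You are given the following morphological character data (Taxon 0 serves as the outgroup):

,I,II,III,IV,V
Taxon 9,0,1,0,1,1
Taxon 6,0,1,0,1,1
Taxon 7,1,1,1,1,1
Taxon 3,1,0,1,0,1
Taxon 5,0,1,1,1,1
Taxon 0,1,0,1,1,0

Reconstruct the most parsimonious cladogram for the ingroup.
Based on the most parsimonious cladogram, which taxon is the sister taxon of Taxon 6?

Character polarity is set by the outgroup: the derived state is whichever differs from the outgroup's state, so for I, III, IV the derived state is '0', and for the remaining characters it is '1'.
I: derived state '0' in Taxon 5, Taxon 6, and Taxon 9 only — synapomorphy for {Taxon 5, Taxon 6, Taxon 9}.
II (derived state '1') is shared by Taxon 5, Taxon 6, Taxon 7, and Taxon 9 — a synapomorphy uniting that clade.
Only Taxon 6 and Taxon 9 show the derived state '0' for III, supporting them as a clade.
IV: derived state '0' in Taxon 3 only — an autapomorphy, so it tells us nothing about relationships among taxa.
All ingroup taxa share the derived state '1' for V; it defines the ingroup but does not resolve relationships within it.
Most parsimonious ingroup topology: (((Taxon 5,(Taxon 9,Taxon 6)),Taxon 7),Taxon 3).
Taxon 6 and Taxon 9 form a cherry on this tree, so they are sister taxa.

Taxon 9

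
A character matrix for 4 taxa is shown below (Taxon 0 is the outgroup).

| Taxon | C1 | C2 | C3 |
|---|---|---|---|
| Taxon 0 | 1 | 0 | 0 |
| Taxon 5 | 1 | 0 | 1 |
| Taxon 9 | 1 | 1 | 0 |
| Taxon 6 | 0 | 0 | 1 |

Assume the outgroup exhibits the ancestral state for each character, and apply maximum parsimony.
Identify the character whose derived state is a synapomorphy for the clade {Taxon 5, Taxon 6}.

Character polarity is set by the outgroup: the derived state is whichever differs from the outgroup's state, so for C1 the derived state is '0', and for the remaining characters it is '1'.
C1 (derived state '0') is unique to Taxon 6 (autapomorphy; uninformative for grouping).
C2 (derived state '1') is unique to Taxon 9 (autapomorphy; uninformative for grouping).
C3: derived state '1' in Taxon 5 and Taxon 6 only — synapomorphy for {Taxon 5, Taxon 6}.
Most parsimonious ingroup topology: ((Taxon 5,Taxon 6),Taxon 9).
The clade {Taxon 5, Taxon 6} is supported by C3: its derived state '1' occurs in exactly those taxa and in no other taxon (including the outgroup).

C3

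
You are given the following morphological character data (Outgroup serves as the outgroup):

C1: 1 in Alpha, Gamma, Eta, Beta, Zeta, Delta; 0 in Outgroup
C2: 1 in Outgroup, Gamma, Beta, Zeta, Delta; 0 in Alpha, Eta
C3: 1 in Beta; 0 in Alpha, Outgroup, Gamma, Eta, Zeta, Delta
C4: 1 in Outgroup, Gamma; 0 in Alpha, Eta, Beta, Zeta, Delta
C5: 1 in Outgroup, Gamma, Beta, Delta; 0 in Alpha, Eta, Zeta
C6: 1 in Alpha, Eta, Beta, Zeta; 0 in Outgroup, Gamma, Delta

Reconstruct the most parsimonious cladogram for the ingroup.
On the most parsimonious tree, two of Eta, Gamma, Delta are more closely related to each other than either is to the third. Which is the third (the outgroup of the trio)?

Character polarity is set by the outgroup: the derived state is whichever differs from the outgroup's state, so for C2, C4, C5 the derived state is '0', and for the remaining characters it is '1'.
All ingroup taxa share the derived state '1' for C1; it defines the ingroup but does not resolve relationships within it.
C2 (derived state '0') is shared by Alpha and Eta — a synapomorphy uniting that clade.
C3: derived state '1' in Beta only — an autapomorphy, so it tells us nothing about relationships among taxa.
Only Alpha, Beta, Delta, Eta, and Zeta show the derived state '0' for C4, supporting them as a clade.
C5 (derived state '0') is shared by Alpha, Eta, and Zeta — a synapomorphy uniting that clade.
Only Alpha, Beta, Eta, and Zeta show the derived state '1' for C6, supporting them as a clade.
Most parsimonious ingroup topology: (((((Alpha,Eta),Zeta),Beta),Delta),Gamma).
Eta and Delta share a more recent common ancestor with each other than either does with Gamma, so Gamma is the least closely related of the three.

Gamma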